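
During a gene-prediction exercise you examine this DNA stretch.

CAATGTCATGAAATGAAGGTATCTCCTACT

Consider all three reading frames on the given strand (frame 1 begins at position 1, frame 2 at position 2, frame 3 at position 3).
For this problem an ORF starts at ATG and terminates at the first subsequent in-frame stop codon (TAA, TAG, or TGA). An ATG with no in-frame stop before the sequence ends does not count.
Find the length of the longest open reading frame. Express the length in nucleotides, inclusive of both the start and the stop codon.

9

Frame 1: CAA TGT CAT GAA ATG AAG GTA TCT CCT ACT — no ATG→stop ORF.
Frame 2: AAT GTC ATG AAA TGA AGG TAT CTC CTA — ATG at 8, stop TGA at 14 → 9 nt.
Frame 3: ATG TCA TGA AAT GAA GGT ATC TCC TAC — ATG at 3, stop TGA at 9 → 9 nt.
Longest: frame 2, positions 8–16, 9 nt = 3 codons = 2 aa. → 9 nucleotides.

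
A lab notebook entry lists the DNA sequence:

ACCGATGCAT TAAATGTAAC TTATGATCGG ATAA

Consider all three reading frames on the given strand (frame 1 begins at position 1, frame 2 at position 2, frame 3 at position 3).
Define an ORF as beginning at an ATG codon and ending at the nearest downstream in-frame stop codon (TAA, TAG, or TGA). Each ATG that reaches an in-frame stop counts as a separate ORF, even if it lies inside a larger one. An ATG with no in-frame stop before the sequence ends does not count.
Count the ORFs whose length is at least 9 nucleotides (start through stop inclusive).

2

Frame 1: ACC GAT GCA TTA AAT GTA ACT TAT GAT CGG ATA — no ATG→stop ORF.
Frame 2: CCG ATG CAT TAA ATG TAA CTT ATG ATC GGA TAA — ATG at 5, stop TAA at 11 → 9 nt; ATG at 14, stop TAA at 17 → 6 nt; ATG at 23, stop TAA at 32 → 12 nt.
Frame 3: CGA TGC ATT AAA TGT AAC TTA TGA TCG GAT — no ATG→stop ORF.
ORFs ≥ 9 nucleotides: frame 2 5–13 (9 nucleotides), frame 2 23–34 (12 nucleotides). Count = 2.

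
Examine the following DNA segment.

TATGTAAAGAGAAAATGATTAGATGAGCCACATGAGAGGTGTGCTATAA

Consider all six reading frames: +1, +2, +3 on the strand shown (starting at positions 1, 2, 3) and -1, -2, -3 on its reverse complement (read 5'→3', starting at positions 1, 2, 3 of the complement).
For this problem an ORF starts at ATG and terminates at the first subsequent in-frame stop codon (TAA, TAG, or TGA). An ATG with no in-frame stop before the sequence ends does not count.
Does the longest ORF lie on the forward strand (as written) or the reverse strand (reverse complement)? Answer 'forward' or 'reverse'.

forward

Reverse complement (5'→3'): TTATAGCACACCTCTCATGTGGCTCATCTAATCATTTTCTCTTTACATA
Frame +1: TAT GTA AAG AGA AAA TGA TTA GAT GAG CCA CAT GAG AGG TGT GCT ATA — no ATG→stop ORF.
Frame +2: ATG TAA AGA GAA AAT GAT TAG ATG AGC CAC ATG AGA GGT GTG CTA TAA — ATG at 2, stop TAA at 5 → 6 nt; ATG at 23, stop TAA at 47 → 27 nt; ATG at 32, stop TAA at 47 → 18 nt.
Frame +3: TGT AAA GAG AAA ATG ATT AGA TGA GCC ACA TGA GAG GTG TGC TAT — ATG at 15, stop TGA at 24 → 12 nt.
Frame -1: TTA TAG CAC ACC TCT CAT GTG GCT CAT CTA ATC ATT TTC TCT TTA CAT — no ATG→stop ORF.
Frame -2: TAT AGC ACA CCT CTC ATG TGG CTC ATC TAA TCA TTT TCT CTT TAC ATA — ATG at 17, stop TAA at 29 → 15 nt.
Frame -3: ATA GCA CAC CTC TCA TGT GGC TCA TCT AAT CAT TTT CTC TTT ACA — no ATG→stop ORF.
Forward-strand max 27 nt; reverse-strand max 15 nt. The forward strand has the longer ORF.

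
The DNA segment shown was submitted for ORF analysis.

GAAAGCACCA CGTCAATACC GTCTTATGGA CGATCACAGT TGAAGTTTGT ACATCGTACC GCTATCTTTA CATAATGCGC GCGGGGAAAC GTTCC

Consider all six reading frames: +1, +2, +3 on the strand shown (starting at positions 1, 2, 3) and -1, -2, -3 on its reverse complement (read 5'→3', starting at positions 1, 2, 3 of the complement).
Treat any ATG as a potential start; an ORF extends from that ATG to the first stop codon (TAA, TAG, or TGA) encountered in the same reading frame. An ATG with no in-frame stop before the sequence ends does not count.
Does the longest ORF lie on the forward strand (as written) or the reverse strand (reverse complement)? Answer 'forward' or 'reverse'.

Reverse complement (5'→3'): GGAACGTTTCCCCGCGCGCATTATGTAAAGATAGCGGTACGATGTACAAACTTCAACTGTGATCGTCCATAAGACGGTATTGACGTGGTGCTTTC
Frame +1: GAA AGC ACC ACG TCA ATA CCG TCT TAT GGA CGA TCA CAG TTG AAG TTT GTA CAT CGT ACC GCT ATC TTT ACA TAA TGC GCG CGG GGA AAC GTT — no ATG→stop ORF.
Frame +2: AAA GCA CCA CGT CAA TAC CGT CTT ATG GAC GAT CAC AGT TGA AGT TTG TAC ATC GTA CCG CTA TCT TTA CAT AAT GCG CGC GGG GAA ACG TTC — ATG at 26, stop TGA at 41 → 18 nt.
Frame +3: AAG CAC CAC GTC AAT ACC GTC TTA TGG ACG ATC ACA GTT GAA GTT TGT ACA TCG TAC CGC TAT CTT TAC ATA ATG CGC GCG GGG AAA CGT TCC — no ATG→stop ORF.
Frame -1: GGA ACG TTT CCC CGC GCG CAT TAT GTA AAG ATA GCG GTA CGA TGT ACA AAC TTC AAC TGT GAT CGT CCA TAA GAC GGT ATT GAC GTG GTG CTT — no ATG→stop ORF.
Frame -2: GAA CGT TTC CCC GCG CGC ATT ATG TAA AGA TAG CGG TAC GAT GTA CAA ACT TCA ACT GTG ATC GTC CAT AAG ACG GTA TTG ACG TGG TGC TTT — ATG at 23, stop TAA at 26 → 6 nt.
Frame -3: AAC GTT TCC CCG CGC GCA TTA TGT AAA GAT AGC GGT ACG ATG TAC AAA CTT CAA CTG TGA TCG TCC ATA AGA CGG TAT TGA CGT GGT GCT TTC — ATG at 42, stop TGA at 60 → 21 nt.
Forward-strand max 18 nt; reverse-strand max 21 nt. The reverse strand has the longer ORF.

reverse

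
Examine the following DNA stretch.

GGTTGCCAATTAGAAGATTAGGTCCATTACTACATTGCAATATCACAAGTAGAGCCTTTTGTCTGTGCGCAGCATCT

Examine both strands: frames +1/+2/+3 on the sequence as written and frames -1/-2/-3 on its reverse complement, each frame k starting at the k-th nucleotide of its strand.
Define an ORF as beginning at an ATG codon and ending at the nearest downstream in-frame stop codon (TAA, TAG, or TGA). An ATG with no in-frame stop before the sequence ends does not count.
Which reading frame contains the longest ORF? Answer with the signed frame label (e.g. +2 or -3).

-3

Reverse complement (5'→3'): AGATGCTGCGCACAGACAAAAGGCTCTACTTGTGATATTGCAATGTAGTAATGGACCTAATCTTCTAATTGGCAACC
Frame +1: GGT TGC CAA TTA GAA GAT TAG GTC CAT TAC TAC ATT GCA ATA TCA CAA GTA GAG CCT TTT GTC TGT GCG CAG CAT — no ATG→stop ORF.
Frame +2: GTT GCC AAT TAG AAG ATT AGG TCC ATT ACT ACA TTG CAA TAT CAC AAG TAG AGC CTT TTG TCT GTG CGC AGC ATC — no ATG→stop ORF.
Frame +3: TTG CCA ATT AGA AGA TTA GGT CCA TTA CTA CAT TGC AAT ATC ACA AGT AGA GCC TTT TGT CTG TGC GCA GCA TCT — no ATG→stop ORF.
Frame -1: AGA TGC TGC GCA CAG ACA AAA GGC TCT ACT TGT GAT ATT GCA ATG TAG TAA TGG ACC TAA TCT TCT AAT TGG CAA — ATG at 43, stop TAG at 46 → 6 nt.
Frame -2: GAT GCT GCG CAC AGA CAA AAG GCT CTA CTT GTG ATA TTG CAA TGT AGT AAT GGA CCT AAT CTT CTA ATT GGC AAC — no ATG→stop ORF.
Frame -3: ATG CTG CGC ACA GAC AAA AGG CTC TAC TTG TGA TAT TGC AAT GTA GTA ATG GAC CTA ATC TTC TAA TTG GCA ACC — ATG at 3, stop TGA at 33 → 33 nt; ATG at 51, stop TAA at 66 → 18 nt.
Longest ORF is 33 nt in frame -3 (positions 3–35).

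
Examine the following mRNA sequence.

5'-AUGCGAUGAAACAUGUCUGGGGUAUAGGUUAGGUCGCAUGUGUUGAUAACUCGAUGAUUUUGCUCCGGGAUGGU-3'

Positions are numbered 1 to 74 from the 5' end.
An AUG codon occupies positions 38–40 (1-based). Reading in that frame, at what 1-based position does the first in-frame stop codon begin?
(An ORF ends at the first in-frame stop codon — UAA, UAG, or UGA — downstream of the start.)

44

Codons from position 38: AUG (38–40), UGU (41–43), UGA (44–46).
UGA is a stop codon; it begins at position 44.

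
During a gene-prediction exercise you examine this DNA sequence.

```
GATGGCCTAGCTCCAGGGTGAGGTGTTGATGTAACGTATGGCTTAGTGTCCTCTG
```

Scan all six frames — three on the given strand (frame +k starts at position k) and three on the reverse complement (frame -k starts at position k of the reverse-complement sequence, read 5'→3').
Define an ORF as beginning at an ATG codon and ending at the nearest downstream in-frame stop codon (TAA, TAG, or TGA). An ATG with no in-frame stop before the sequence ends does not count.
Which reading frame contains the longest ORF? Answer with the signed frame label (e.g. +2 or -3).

Reverse complement (5'→3'): CAGAGGACACTAAGCCATACGTTACATCAACACCTCACCCTGGAGCTAGGCCATC
Frame +1: GAT GGC CTA GCT CCA GGG TGA GGT GTT GAT GTA ACG TAT GGC TTA GTG TCC TCT — no ATG→stop ORF.
Frame +2: ATG GCC TAG CTC CAG GGT GAG GTG TTG ATG TAA CGT ATG GCT TAG TGT CCT CTG — ATG at 2, stop TAG at 8 → 9 nt; ATG at 29, stop TAA at 32 → 6 nt; ATG at 38, stop TAG at 44 → 9 nt.
Frame +3: TGG CCT AGC TCC AGG GTG AGG TGT TGA TGT AAC GTA TGG CTT AGT GTC CTC — no ATG→stop ORF.
Frame -1: CAG AGG ACA CTA AGC CAT ACG TTA CAT CAA CAC CTC ACC CTG GAG CTA GGC CAT — no ATG→stop ORF.
Frame -2: AGA GGA CAC TAA GCC ATA CGT TAC ATC AAC ACC TCA CCC TGG AGC TAG GCC ATC — no ATG→stop ORF.
Frame -3: GAG GAC ACT AAG CCA TAC GTT ACA TCA ACA CCT CAC CCT GGA GCT AGG CCA — no ATG→stop ORF.
Longest ORF is 9 nt in frame +2 (positions 2–10).

+2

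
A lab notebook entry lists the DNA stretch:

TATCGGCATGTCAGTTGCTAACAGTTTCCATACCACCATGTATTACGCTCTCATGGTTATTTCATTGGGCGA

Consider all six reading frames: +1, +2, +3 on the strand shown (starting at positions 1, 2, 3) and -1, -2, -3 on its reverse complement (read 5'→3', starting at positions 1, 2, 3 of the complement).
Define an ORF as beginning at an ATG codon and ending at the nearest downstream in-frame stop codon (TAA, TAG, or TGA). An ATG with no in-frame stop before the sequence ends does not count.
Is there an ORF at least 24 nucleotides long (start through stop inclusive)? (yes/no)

no

Reverse complement (5'→3'): TCGCCCAATGAAATAACCATGAGAGCGTAATACATGGTGGTATGGAAACTGTTAGCAACTGACATGCCGATA
Frame +1: TAT CGG CAT GTC AGT TGC TAA CAG TTT CCA TAC CAC CAT GTA TTA CGC TCT CAT GGT TAT TTC ATT GGG CGA — no ATG→stop ORF.
Frame +2: ATC GGC ATG TCA GTT GCT AAC AGT TTC CAT ACC ACC ATG TAT TAC GCT CTC ATG GTT ATT TCA TTG GGC — no ATG→stop ORF.
Frame +3: TCG GCA TGT CAG TTG CTA ACA GTT TCC ATA CCA CCA TGT ATT ACG CTC TCA TGG TTA TTT CAT TGG GCG — no ATG→stop ORF.
Frame -1: TCG CCC AAT GAA ATA ACC ATG AGA GCG TAA TAC ATG GTG GTA TGG AAA CTG TTA GCA ACT GAC ATG CCG ATA — ATG at 19, stop TAA at 28 → 12 nt.
Frame -2: CGC CCA ATG AAA TAA CCA TGA GAG CGT AAT ACA TGG TGG TAT GGA AAC TGT TAG CAA CTG ACA TGC CGA — ATG at 8, stop TAA at 14 → 9 nt.
Frame -3: GCC CAA TGA AAT AAC CAT GAG AGC GTA ATA CAT GGT GGT ATG GAA ACT GTT AGC AAC TGA CAT GCC GAT — ATG at 42, stop TGA at 60 → 21 nt.
Largest ORF found is 21 nucleotides < 24, so no.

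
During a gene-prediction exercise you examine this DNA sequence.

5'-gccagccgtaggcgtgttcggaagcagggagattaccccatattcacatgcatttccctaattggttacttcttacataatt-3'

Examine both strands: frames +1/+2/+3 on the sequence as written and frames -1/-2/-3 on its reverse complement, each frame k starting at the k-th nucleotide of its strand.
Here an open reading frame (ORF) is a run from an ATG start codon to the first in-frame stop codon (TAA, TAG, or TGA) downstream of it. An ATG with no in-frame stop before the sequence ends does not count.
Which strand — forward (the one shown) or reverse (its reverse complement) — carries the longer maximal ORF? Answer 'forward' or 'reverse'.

forward

Reverse complement (5'→3'): AATTATGTAAGAAGTAACCAATTAGGGAAATGCATGTGAATATGGGGTAATCTCCCTGCTTCCGAACACGCCTACGGCTGGC
Frame +1: GCC AGC CGT AGG CGT GTT CGG AAG CAG GGA GAT TAC CCC ATA TTC ACA TGC ATT TCC CTA ATT GGT TAC TTC TTA CAT AAT — no ATG→stop ORF.
Frame +2: CCA GCC GTA GGC GTG TTC GGA AGC AGG GAG ATT ACC CCA TAT TCA CAT GCA TTT CCC TAA TTG GTT ACT TCT TAC ATA ATT — no ATG→stop ORF.
Frame +3: CAG CCG TAG GCG TGT TCG GAA GCA GGG AGA TTA CCC CAT ATT CAC ATG CAT TTC CCT AAT TGG TTA CTT CTT ACA TAA — ATG at 48, stop TAA at 78 → 33 nt.
Frame -1: AAT TAT GTA AGA AGT AAC CAA TTA GGG AAA TGC ATG TGA ATA TGG GGT AAT CTC CCT GCT TCC GAA CAC GCC TAC GGC TGG — ATG at 34, stop TGA at 37 → 6 nt.
Frame -2: ATT ATG TAA GAA GTA ACC AAT TAG GGA AAT GCA TGT GAA TAT GGG GTA ATC TCC CTG CTT CCG AAC ACG CCT ACG GCT GGC — ATG at 5, stop TAA at 8 → 6 nt.
Frame -3: TTA TGT AAG AAG TAA CCA ATT AGG GAA ATG CAT GTG AAT ATG GGG TAA TCT CCC TGC TTC CGA ACA CGC CTA CGG CTG — ATG at 30, stop TAA at 48 → 21 nt; ATG at 42, stop TAA at 48 → 9 nt.
Forward-strand max 33 nt; reverse-strand max 21 nt. The forward strand has the longer ORF.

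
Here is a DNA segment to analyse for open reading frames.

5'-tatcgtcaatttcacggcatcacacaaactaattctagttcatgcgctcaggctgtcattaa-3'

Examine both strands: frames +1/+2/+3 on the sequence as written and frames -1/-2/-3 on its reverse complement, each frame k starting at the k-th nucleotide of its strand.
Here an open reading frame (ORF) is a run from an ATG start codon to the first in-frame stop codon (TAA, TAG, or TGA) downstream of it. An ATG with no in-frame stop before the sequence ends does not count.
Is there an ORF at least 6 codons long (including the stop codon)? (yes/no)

yes

Reverse complement (5'→3'): TTAATGACAGCCTGAGCGCATGAACTAGAATTAGTTTGTGTGATGCCGTGAAATTGACGATA
Frame +1: TAT CGT CAA TTT CAC GGC ATC ACA CAA ACT AAT TCT AGT TCA TGC GCT CAG GCT GTC ATT — no ATG→stop ORF.
Frame +2: ATC GTC AAT TTC ACG GCA TCA CAC AAA CTA ATT CTA GTT CAT GCG CTC AGG CTG TCA TTA — no ATG→stop ORF.
Frame +3: TCG TCA ATT TCA CGG CAT CAC ACA AAC TAA TTC TAG TTC ATG CGC TCA GGC TGT CAT TAA — ATG at 42, stop TAA at 60 → 21 nt.
Frame -1: TTA ATG ACA GCC TGA GCG CAT GAA CTA GAA TTA GTT TGT GTG ATG CCG TGA AAT TGA CGA — ATG at 4, stop TGA at 13 → 12 nt; ATG at 43, stop TGA at 49 → 9 nt.
Frame -2: TAA TGA CAG CCT GAG CGC ATG AAC TAG AAT TAG TTT GTG TGA TGC CGT GAA ATT GAC GAT — ATG at 20, stop TAG at 26 → 9 nt.
Frame -3: AAT GAC AGC CTG AGC GCA TGA ACT AGA ATT AGT TTG TGT GAT GCC GTG AAA TTG ACG ATA — no ATG→stop ORF.
Frame +3 has an ORF of 7 codons (positions 42–62) ≥ 6, so yes.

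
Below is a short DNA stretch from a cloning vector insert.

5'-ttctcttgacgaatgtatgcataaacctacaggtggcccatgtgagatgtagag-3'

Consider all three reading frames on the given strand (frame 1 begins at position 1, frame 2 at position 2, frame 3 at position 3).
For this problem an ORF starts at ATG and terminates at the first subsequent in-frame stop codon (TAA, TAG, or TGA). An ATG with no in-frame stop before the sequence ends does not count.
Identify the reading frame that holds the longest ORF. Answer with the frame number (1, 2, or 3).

2

Frame 1: TTC TCT TGA CGA ATG TAT GCA TAA ACC TAC AGG TGG CCC ATG TGA GAT GTA GAG — ATG at 13, stop TAA at 22 → 12 nt; ATG at 40, stop TGA at 43 → 6 nt.
Frame 2: TCT CTT GAC GAA TGT ATG CAT AAA CCT ACA GGT GGC CCA TGT GAG ATG TAG — ATG at 17, stop TAG at 50 → 36 nt; ATG at 47, stop TAG at 50 → 6 nt.
Frame 3: CTC TTG ACG AAT GTA TGC ATA AAC CTA CAG GTG GCC CAT GTG AGA TGT AGA — no ATG→stop ORF.
Longest ORF is 36 nt in frame 2 (positions 17–52).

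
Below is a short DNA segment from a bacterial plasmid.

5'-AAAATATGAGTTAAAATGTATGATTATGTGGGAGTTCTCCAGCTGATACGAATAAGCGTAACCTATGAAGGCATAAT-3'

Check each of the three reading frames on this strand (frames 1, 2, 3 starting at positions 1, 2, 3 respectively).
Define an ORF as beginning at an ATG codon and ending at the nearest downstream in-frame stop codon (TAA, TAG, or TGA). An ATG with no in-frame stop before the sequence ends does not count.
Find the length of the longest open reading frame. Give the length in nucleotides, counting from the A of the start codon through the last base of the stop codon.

Frame 1: AAA ATA TGA GTT AAA ATG TAT GAT TAT GTG GGA GTT CTC CAG CTG ATA CGA ATA AGC GTA ACC TAT GAA GGC ATA — no ATG→stop ORF.
Frame 2: AAA TAT GAG TTA AAA TGT ATG ATT ATG TGG GAG TTC TCC AGC TGA TAC GAA TAA GCG TAA CCT ATG AAG GCA TAA — ATG at 20, stop TGA at 44 → 27 nt; ATG at 26, stop TGA at 44 → 21 nt; ATG at 65, stop TAA at 74 → 12 nt.
Frame 3: AAT ATG AGT TAA AAT GTA TGA TTA TGT GGG AGT TCT CCA GCT GAT ACG AAT AAG CGT AAC CTA TGA AGG CAT AAT — ATG at 6, stop TAA at 12 → 9 nt.
Longest: frame 2, positions 20–46, 27 nt = 9 codons = 8 aa. → 27 nucleotides.

27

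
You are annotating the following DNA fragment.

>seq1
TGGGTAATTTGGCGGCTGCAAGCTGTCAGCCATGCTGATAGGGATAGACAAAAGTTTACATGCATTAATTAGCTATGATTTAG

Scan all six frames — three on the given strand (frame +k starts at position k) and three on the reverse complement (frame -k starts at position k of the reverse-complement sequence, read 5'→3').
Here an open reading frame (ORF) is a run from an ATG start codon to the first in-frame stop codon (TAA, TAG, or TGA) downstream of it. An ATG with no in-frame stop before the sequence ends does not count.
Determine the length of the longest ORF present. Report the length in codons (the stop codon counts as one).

3

Reverse complement (5'→3'): CTAAATCATAGCTAATTAATGCATGTAAACTTTTGTCTATCCCTATCAGCATGGCTGACAGCTTGCAGCCGCCAAATTACCCA
Frame +1: TGG GTA ATT TGG CGG CTG CAA GCT GTC AGC CAT GCT GAT AGG GAT AGA CAA AAG TTT ACA TGC ATT AAT TAG CTA TGA TTT — no ATG→stop ORF.
Frame +2: GGG TAA TTT GGC GGC TGC AAG CTG TCA GCC ATG CTG ATA GGG ATA GAC AAA AGT TTA CAT GCA TTA ATT AGC TAT GAT TTA — no ATG→stop ORF.
Frame +3: GGT AAT TTG GCG GCT GCA AGC TGT CAG CCA TGC TGA TAG GGA TAG ACA AAA GTT TAC ATG CAT TAA TTA GCT ATG ATT TAG — ATG at 60, stop TAA at 66 → 9 nt; ATG at 75, stop TAG at 81 → 9 nt.
Frame -1: CTA AAT CAT AGC TAA TTA ATG CAT GTA AAC TTT TGT CTA TCC CTA TCA GCA TGG CTG ACA GCT TGC AGC CGC CAA ATT ACC — no ATG→stop ORF.
Frame -2: TAA ATC ATA GCT AAT TAA TGC ATG TAA ACT TTT GTC TAT CCC TAT CAG CAT GGC TGA CAG CTT GCA GCC GCC AAA TTA CCC — ATG at 23, stop TAA at 26 → 6 nt.
Frame -3: AAA TCA TAG CTA ATT AAT GCA TGT AAA CTT TTG TCT ATC CCT ATC AGC ATG GCT GAC AGC TTG CAG CCG CCA AAT TAC CCA — no ATG→stop ORF.
Longest: frame +3, positions 60–68, 9 nt = 3 codons = 2 aa. → 3 codons.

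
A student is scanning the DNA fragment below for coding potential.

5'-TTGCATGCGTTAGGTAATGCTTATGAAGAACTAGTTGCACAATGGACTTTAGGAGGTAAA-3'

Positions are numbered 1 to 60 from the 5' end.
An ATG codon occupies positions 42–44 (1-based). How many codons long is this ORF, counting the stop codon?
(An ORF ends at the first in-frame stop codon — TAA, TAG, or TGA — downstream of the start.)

Codons from position 42: ATG (42–44), GAC (45–47), TTT (48–50), AGG (51–53), AGG (54–56), TAA (57–59).
TAA is the first in-frame stop; that's 6 codons including the stop.

6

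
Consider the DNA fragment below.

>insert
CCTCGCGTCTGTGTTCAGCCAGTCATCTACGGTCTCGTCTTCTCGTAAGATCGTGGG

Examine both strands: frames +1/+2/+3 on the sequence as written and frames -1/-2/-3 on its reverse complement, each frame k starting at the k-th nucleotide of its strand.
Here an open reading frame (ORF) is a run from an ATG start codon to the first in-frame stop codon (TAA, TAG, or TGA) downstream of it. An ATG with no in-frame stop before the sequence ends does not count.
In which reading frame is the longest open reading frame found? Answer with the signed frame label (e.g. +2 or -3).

-2

Reverse complement (5'→3'): CCCACGATCTTACGAGAAGACGAGACCGTAGATGACTGGCTGAACACAGACGCGAGG
Frame +1: CCT CGC GTC TGT GTT CAG CCA GTC ATC TAC GGT CTC GTC TTC TCG TAA GAT CGT GGG — no ATG→stop ORF.
Frame +2: CTC GCG TCT GTG TTC AGC CAG TCA TCT ACG GTC TCG TCT TCT CGT AAG ATC GTG — no ATG→stop ORF.
Frame +3: TCG CGT CTG TGT TCA GCC AGT CAT CTA CGG TCT CGT CTT CTC GTA AGA TCG TGG — no ATG→stop ORF.
Frame -1: CCC ACG ATC TTA CGA GAA GAC GAG ACC GTA GAT GAC TGG CTG AAC ACA GAC GCG AGG — no ATG→stop ORF.
Frame -2: CCA CGA TCT TAC GAG AAG ACG AGA CCG TAG ATG ACT GGC TGA ACA CAG ACG CGA — ATG at 32, stop TGA at 41 → 12 nt.
Frame -3: CAC GAT CTT ACG AGA AGA CGA GAC CGT AGA TGA CTG GCT GAA CAC AGA CGC GAG — no ATG→stop ORF.
Longest ORF is 12 nt in frame -2 (positions 32–43).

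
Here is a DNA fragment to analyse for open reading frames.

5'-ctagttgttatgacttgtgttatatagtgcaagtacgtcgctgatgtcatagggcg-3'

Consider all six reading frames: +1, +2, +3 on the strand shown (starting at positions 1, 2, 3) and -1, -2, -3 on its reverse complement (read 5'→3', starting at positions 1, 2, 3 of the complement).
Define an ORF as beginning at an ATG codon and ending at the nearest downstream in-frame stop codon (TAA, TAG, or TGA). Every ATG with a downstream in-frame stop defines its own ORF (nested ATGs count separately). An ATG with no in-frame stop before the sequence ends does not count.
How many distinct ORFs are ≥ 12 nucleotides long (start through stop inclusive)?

Reverse complement (5'→3'): CGCCCTATGACATCAGCGACGTACTTGCACTATATAACACAAGTCATAACAACTAG
Frame +1: CTA GTT GTT ATG ACT TGT GTT ATA TAG TGC AAG TAC GTC GCT GAT GTC ATA GGG — ATG at 10, stop TAG at 25 → 18 nt.
Frame +2: TAG TTG TTA TGA CTT GTG TTA TAT AGT GCA AGT ACG TCG CTG ATG TCA TAG GGC — ATG at 44, stop TAG at 50 → 9 nt.
Frame +3: AGT TGT TAT GAC TTG TGT TAT ATA GTG CAA GTA CGT CGC TGA TGT CAT AGG GCG — no ATG→stop ORF.
Frame -1: CGC CCT ATG ACA TCA GCG ACG TAC TTG CAC TAT ATA ACA CAA GTC ATA ACA ACT — no ATG→stop ORF.
Frame -2: GCC CTA TGA CAT CAG CGA CGT ACT TGC ACT ATA TAA CAC AAG TCA TAA CAA CTA — no ATG→stop ORF.
Frame -3: CCC TAT GAC ATC AGC GAC GTA CTT GCA CTA TAT AAC ACA AGT CAT AAC AAC TAG — no ATG→stop ORF.
ORFs ≥ 12 nucleotides: frame +1 10–27 (18 nucleotides). Count = 1.

1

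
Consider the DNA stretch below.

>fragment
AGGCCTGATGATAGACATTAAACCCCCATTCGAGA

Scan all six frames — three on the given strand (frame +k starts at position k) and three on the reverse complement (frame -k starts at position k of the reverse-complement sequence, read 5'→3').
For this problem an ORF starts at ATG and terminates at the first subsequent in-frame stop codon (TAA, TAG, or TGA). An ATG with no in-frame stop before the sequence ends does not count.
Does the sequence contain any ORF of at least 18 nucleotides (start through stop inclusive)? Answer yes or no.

no

Reverse complement (5'→3'): TCTCGAATGGGGGTTTAATGTCTATCATCAGGCCT
Frame +1: AGG CCT GAT GAT AGA CAT TAA ACC CCC ATT CGA — no ATG→stop ORF.
Frame +2: GGC CTG ATG ATA GAC ATT AAA CCC CCA TTC GAG — no ATG→stop ORF.
Frame +3: GCC TGA TGA TAG ACA TTA AAC CCC CAT TCG AGA — no ATG→stop ORF.
Frame -1: TCT CGA ATG GGG GTT TAA TGT CTA TCA TCA GGC — ATG at 7, stop TAA at 16 → 12 nt.
Frame -2: CTC GAA TGG GGG TTT AAT GTC TAT CAT CAG GCC — no ATG→stop ORF.
Frame -3: TCG AAT GGG GGT TTA ATG TCT ATC ATC AGG CCT — no ATG→stop ORF.
Largest ORF found is 12 nucleotides < 18, so no.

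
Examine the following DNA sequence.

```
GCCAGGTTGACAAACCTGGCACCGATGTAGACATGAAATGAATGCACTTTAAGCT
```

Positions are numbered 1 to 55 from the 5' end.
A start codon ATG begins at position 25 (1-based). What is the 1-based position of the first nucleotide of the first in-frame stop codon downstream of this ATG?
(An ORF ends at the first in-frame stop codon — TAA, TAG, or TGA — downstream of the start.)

28

Codons from position 25: ATG (25–27), TAG (28–30).
TAG is a stop codon; it begins at position 28.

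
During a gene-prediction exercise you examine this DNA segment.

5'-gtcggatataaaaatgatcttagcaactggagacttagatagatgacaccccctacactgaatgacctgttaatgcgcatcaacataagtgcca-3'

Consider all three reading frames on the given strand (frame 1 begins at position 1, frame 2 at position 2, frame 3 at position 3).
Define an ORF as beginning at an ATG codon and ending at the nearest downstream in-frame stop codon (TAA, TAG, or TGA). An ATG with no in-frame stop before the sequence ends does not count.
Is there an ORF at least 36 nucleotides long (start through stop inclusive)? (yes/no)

Frame 1: GTC GGA TAT AAA AAT GAT CTT AGC AAC TGG AGA CTT AGA TAG ATG ACA CCC CCT ACA CTG AAT GAC CTG TTA ATG CGC ATC AAC ATA AGT GCC — no ATG→stop ORF.
Frame 2: TCG GAT ATA AAA ATG ATC TTA GCA ACT GGA GAC TTA GAT AGA TGA CAC CCC CTA CAC TGA ATG ACC TGT TAA TGC GCA TCA ACA TAA GTG CCA — ATG at 14, stop TGA at 44 → 33 nt; ATG at 62, stop TAA at 71 → 12 nt.
Frame 3: CGG ATA TAA AAA TGA TCT TAG CAA CTG GAG ACT TAG ATA GAT GAC ACC CCC TAC ACT GAA TGA CCT GTT AAT GCG CAT CAA CAT AAG TGC — no ATG→stop ORF.
Largest ORF found is 33 nucleotides < 36, so no.

no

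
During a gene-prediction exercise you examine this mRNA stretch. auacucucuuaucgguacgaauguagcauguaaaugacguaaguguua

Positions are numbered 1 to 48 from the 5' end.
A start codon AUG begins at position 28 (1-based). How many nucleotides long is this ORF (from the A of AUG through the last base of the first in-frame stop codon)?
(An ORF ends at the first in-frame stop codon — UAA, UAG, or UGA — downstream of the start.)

Codons from position 28: AUG (28–30), UAA (31–33).
UAA is the first in-frame stop; ORF spans 28–33, 6 nucleotides.

6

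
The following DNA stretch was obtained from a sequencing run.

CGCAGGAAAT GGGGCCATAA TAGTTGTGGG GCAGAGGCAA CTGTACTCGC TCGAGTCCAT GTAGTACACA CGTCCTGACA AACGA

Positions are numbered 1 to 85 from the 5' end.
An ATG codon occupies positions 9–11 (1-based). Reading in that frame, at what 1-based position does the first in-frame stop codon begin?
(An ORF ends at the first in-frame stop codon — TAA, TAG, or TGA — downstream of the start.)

Codons from position 9: ATG (9–11), GGG (12–14), CCA (15–17), TAA (18–20).
TAA is a stop codon; it begins at position 18.

18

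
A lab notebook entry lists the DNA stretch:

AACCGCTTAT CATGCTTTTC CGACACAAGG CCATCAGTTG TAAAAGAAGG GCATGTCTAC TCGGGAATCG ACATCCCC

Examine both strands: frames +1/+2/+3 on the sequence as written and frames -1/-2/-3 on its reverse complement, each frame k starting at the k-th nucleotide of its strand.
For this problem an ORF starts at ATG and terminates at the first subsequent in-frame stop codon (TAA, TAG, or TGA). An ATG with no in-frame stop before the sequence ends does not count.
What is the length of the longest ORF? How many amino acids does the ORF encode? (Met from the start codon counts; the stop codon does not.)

6

Reverse complement (5'→3'): GGGGATGTCGATTCCCGAGTAGACATGCCCTTCTTTTACAACTGATGGCCTTGTGTCGGAAAAGCATGATAAGCGGTT
Frame +1: AAC CGC TTA TCA TGC TTT TCC GAC ACA AGG CCA TCA GTT GTA AAA GAA GGG CAT GTC TAC TCG GGA ATC GAC ATC CCC — no ATG→stop ORF.
Frame +2: ACC GCT TAT CAT GCT TTT CCG ACA CAA GGC CAT CAG TTG TAA AAG AAG GGC ATG TCT ACT CGG GAA TCG ACA TCC — no ATG→stop ORF.
Frame +3: CCG CTT ATC ATG CTT TTC CGA CAC AAG GCC ATC AGT TGT AAA AGA AGG GCA TGT CTA CTC GGG AAT CGA CAT CCC — no ATG→stop ORF.
Frame -1: GGG GAT GTC GAT TCC CGA GTA GAC ATG CCC TTC TTT TAC AAC TGA TGG CCT TGT GTC GGA AAA GCA TGA TAA GCG GTT — ATG at 25, stop TGA at 43 → 21 nt.
Frame -2: GGG ATG TCG ATT CCC GAG TAG ACA TGC CCT TCT TTT ACA ACT GAT GGC CTT GTG TCG GAA AAG CAT GAT AAG CGG — ATG at 5, stop TAG at 20 → 18 nt.
Frame -3: GGA TGT CGA TTC CCG AGT AGA CAT GCC CTT CTT TTA CAA CTG ATG GCC TTG TGT CGG AAA AGC ATG ATA AGC GGT — no ATG→stop ORF.
Longest: frame -1, positions 25–45, 21 nt = 7 codons = 6 aa. → 6 amino acids.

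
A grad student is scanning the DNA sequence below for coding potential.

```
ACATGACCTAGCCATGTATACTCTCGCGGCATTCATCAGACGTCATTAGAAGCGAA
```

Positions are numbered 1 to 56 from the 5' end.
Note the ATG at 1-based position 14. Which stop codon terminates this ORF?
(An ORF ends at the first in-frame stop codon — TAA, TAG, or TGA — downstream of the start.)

TAG

Codons from position 14: ATG (14–16), TAT (17–19), ACT (20–22), CTC (23–25), GCG (26–28), GCA (29–31), TTC (32–34), ATC (35–37), AGA (38–40), CGT (41–43), CAT (44–46), TAG (47–49).
The first in-frame stop codon is TAG.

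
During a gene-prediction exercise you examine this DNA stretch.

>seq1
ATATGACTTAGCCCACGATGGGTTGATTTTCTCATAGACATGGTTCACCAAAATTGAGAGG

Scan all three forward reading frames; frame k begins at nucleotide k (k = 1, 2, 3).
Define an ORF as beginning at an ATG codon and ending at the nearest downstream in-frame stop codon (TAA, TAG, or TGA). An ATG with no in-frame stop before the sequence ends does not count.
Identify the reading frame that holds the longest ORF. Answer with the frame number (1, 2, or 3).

1

Frame 1: ATA TGA CTT AGC CCA CGA TGG GTT GAT TTT CTC ATA GAC ATG GTT CAC CAA AAT TGA GAG — ATG at 40, stop TGA at 55 → 18 nt.
Frame 2: TAT GAC TTA GCC CAC GAT GGG TTG ATT TTC TCA TAG ACA TGG TTC ACC AAA ATT GAG AGG — no ATG→stop ORF.
Frame 3: ATG ACT TAG CCC ACG ATG GGT TGA TTT TCT CAT AGA CAT GGT TCA CCA AAA TTG AGA — ATG at 3, stop TAG at 9 → 9 nt; ATG at 18, stop TGA at 24 → 9 nt.
Longest ORF is 18 nt in frame 1 (positions 40–57).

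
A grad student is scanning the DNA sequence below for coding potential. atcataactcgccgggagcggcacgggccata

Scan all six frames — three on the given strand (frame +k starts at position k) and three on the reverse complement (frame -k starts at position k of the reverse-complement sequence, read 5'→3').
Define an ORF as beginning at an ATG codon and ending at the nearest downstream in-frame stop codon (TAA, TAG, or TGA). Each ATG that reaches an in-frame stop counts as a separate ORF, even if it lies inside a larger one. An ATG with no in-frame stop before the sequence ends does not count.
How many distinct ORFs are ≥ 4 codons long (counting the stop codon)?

Reverse complement (5'→3'): TATGGCCCGTGCCGCTCCCGGCGAGTTATGAT
Frame +1: ATC ATA ACT CGC CGG GAG CGG CAC GGG CCA — no ATG→stop ORF.
Frame +2: TCA TAA CTC GCC GGG AGC GGC ACG GGC CAT — no ATG→stop ORF.
Frame +3: CAT AAC TCG CCG GGA GCG GCA CGG GCC ATA — no ATG→stop ORF.
Frame -1: TAT GGC CCG TGC CGC TCC CGG CGA GTT ATG — no ATG→stop ORF.
Frame -2: ATG GCC CGT GCC GCT CCC GGC GAG TTA TGA — ATG at 2, stop TGA at 29 → 30 nt.
Frame -3: TGG CCC GTG CCG CTC CCG GCG AGT TAT GAT — no ATG→stop ORF.
ORFs ≥ 4 codons: frame -2 2–31 (10 codons). Count = 1.

1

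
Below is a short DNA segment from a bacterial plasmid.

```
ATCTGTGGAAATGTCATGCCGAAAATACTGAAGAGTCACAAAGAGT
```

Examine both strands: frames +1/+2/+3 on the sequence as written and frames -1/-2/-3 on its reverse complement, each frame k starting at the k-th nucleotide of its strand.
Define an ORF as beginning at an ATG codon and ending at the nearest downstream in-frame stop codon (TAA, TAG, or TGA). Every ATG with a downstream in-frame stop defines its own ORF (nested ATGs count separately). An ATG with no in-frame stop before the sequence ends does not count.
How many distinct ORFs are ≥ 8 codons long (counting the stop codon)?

0

Reverse complement (5'→3'): ACTCTTTGTGACTCTTCAGTATTTTCGGCATGACATTTCCACAGAT
Frame +1: ATC TGT GGA AAT GTC ATG CCG AAA ATA CTG AAG AGT CAC AAA GAG — no ATG→stop ORF.
Frame +2: TCT GTG GAA ATG TCA TGC CGA AAA TAC TGA AGA GTC ACA AAG AGT — ATG at 11, stop TGA at 29 → 21 nt.
Frame +3: CTG TGG AAA TGT CAT GCC GAA AAT ACT GAA GAG TCA CAA AGA — no ATG→stop ORF.
Frame -1: ACT CTT TGT GAC TCT TCA GTA TTT TCG GCA TGA CAT TTC CAC AGA — no ATG→stop ORF.
Frame -2: CTC TTT GTG ACT CTT CAG TAT TTT CGG CAT GAC ATT TCC ACA GAT — no ATG→stop ORF.
Frame -3: TCT TTG TGA CTC TTC AGT ATT TTC GGC ATG ACA TTT CCA CAG — no ATG→stop ORF.
No ORF reaches 8 codons. Count = 0.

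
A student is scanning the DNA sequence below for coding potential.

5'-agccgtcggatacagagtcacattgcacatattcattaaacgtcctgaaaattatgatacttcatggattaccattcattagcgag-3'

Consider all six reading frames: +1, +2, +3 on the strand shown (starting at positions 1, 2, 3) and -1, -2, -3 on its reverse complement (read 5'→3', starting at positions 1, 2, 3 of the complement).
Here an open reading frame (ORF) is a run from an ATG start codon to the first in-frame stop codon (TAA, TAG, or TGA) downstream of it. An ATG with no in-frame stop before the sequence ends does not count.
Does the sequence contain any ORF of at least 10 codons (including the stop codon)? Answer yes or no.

yes

Reverse complement (5'→3'): CTCGCTAATGAATGGTAATCCATGAAGTATCATAATTTTCAGGACGTTTAATGAATATGTGCAATGTGACTCTGTATCCGACGGCT
Frame +1: AGC CGT CGG ATA CAG AGT CAC ATT GCA CAT ATT CAT TAA ACG TCC TGA AAA TTA TGA TAC TTC ATG GAT TAC CAT TCA TTA GCG — no ATG→stop ORF.
Frame +2: GCC GTC GGA TAC AGA GTC ACA TTG CAC ATA TTC ATT AAA CGT CCT GAA AAT TAT GAT ACT TCA TGG ATT ACC ATT CAT TAG CGA — no ATG→stop ORF.
Frame +3: CCG TCG GAT ACA GAG TCA CAT TGC ACA TAT TCA TTA AAC GTC CTG AAA ATT ATG ATA CTT CAT GGA TTA CCA TTC ATT AGC GAG — no ATG→stop ORF.
Frame -1: CTC GCT AAT GAA TGG TAA TCC ATG AAG TAT CAT AAT TTT CAG GAC GTT TAA TGA ATA TGT GCA ATG TGA CTC TGT ATC CGA CGG — ATG at 22, stop TAA at 49 → 30 nt; ATG at 64, stop TGA at 67 → 6 nt.
Frame -2: TCG CTA ATG AAT GGT AAT CCA TGA AGT ATC ATA ATT TTC AGG ACG TTT AAT GAA TAT GTG CAA TGT GAC TCT GTA TCC GAC GGC — ATG at 8, stop TGA at 23 → 18 nt.
Frame -3: CGC TAA TGA ATG GTA ATC CAT GAA GTA TCA TAA TTT TCA GGA CGT TTA ATG AAT ATG TGC AAT GTG ACT CTG TAT CCG ACG GCT — ATG at 12, stop TAA at 33 → 24 nt.
Frame -1 has an ORF of 10 codons (positions 22–51) ≥ 10, so yes.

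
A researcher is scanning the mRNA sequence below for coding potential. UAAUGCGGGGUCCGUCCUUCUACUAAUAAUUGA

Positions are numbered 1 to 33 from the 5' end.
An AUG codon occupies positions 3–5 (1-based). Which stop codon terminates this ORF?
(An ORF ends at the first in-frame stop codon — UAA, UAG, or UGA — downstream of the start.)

UAA

Codons from position 3: AUG (3–5), CGG (6–8), GGU (9–11), CCG (12–14), UCC (15–17), UUC (18–20), UAC (21–23), UAA (24–26).
The first in-frame stop codon is UAA.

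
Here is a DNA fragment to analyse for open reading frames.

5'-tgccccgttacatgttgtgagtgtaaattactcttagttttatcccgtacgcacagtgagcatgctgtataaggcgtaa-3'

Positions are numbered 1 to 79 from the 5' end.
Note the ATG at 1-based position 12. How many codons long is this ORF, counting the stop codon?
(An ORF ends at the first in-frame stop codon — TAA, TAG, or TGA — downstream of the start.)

Codons from position 12: ATG (12–14), TTG (15–17), TGA (18–20).
TGA is the first in-frame stop; that's 3 codons including the stop.

3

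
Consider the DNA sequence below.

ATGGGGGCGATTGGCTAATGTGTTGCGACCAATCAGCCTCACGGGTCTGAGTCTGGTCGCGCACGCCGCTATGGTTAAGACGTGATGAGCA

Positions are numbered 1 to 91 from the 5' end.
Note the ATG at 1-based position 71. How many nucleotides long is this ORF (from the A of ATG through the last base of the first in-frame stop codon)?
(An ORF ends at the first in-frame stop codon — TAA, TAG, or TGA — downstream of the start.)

15

Codons from position 71: ATG (71–73), GTT (74–76), AAG (77–79), ACG (80–82), TGA (83–85).
TGA is the first in-frame stop; ORF spans 71–85, 15 nucleotides.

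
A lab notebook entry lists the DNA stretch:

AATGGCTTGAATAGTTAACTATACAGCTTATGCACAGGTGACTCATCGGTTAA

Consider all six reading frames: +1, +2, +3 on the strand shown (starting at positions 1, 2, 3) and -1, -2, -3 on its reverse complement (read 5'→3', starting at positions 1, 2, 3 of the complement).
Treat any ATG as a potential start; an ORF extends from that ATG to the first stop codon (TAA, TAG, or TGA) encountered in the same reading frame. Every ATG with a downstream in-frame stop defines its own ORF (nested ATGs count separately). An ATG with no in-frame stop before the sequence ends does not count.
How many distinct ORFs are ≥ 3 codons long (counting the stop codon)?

2

Reverse complement (5'→3'): TTAACCGATGAGTCACCTGTGCATAAGCTGTATAGTTAACTATTCAAGCCATT
Frame +1: AAT GGC TTG AAT AGT TAA CTA TAC AGC TTA TGC ACA GGT GAC TCA TCG GTT — no ATG→stop ORF.
Frame +2: ATG GCT TGA ATA GTT AAC TAT ACA GCT TAT GCA CAG GTG ACT CAT CGG TTA — ATG at 2, stop TGA at 8 → 9 nt.
Frame +3: TGG CTT GAA TAG TTA ACT ATA CAG CTT ATG CAC AGG TGA CTC ATC GGT TAA — ATG at 30, stop TGA at 39 → 12 nt.
Frame -1: TTA ACC GAT GAG TCA CCT GTG CAT AAG CTG TAT AGT TAA CTA TTC AAG CCA — no ATG→stop ORF.
Frame -2: TAA CCG ATG AGT CAC CTG TGC ATA AGC TGT ATA GTT AAC TAT TCA AGC CAT — no ATG→stop ORF.
Frame -3: AAC CGA TGA GTC ACC TGT GCA TAA GCT GTA TAG TTA ACT ATT CAA GCC ATT — no ATG→stop ORF.
ORFs ≥ 3 codons: frame +2 2–10 (3 codons), frame +3 30–41 (4 codons). Count = 2.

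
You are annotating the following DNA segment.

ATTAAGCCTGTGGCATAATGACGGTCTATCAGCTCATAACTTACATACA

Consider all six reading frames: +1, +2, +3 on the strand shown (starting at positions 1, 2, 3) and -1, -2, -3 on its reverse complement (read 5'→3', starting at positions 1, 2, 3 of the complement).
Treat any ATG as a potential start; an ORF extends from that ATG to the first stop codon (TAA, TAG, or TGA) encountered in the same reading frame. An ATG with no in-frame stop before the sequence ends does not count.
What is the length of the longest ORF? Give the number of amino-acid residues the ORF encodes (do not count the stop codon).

4

Reverse complement (5'→3'): TGTATGTAAGTTATGAGCTGATAGACCGTCATTATGCCACAGGCTTAAT
Frame +1: ATT AAG CCT GTG GCA TAA TGA CGG TCT ATC AGC TCA TAA CTT ACA TAC — no ATG→stop ORF.
Frame +2: TTA AGC CTG TGG CAT AAT GAC GGT CTA TCA GCT CAT AAC TTA CAT ACA — no ATG→stop ORF.
Frame +3: TAA GCC TGT GGC ATA ATG ACG GTC TAT CAG CTC ATA ACT TAC ATA — no ATG→stop ORF.
Frame -1: TGT ATG TAA GTT ATG AGC TGA TAG ACC GTC ATT ATG CCA CAG GCT TAA — ATG at 4, stop TAA at 7 → 6 nt; ATG at 13, stop TGA at 19 → 9 nt; ATG at 34, stop TAA at 46 → 15 nt.
Frame -2: GTA TGT AAG TTA TGA GCT GAT AGA CCG TCA TTA TGC CAC AGG CTT AAT — no ATG→stop ORF.
Frame -3: TAT GTA AGT TAT GAG CTG ATA GAC CGT CAT TAT GCC ACA GGC TTA — no ATG→stop ORF.
Longest: frame -1, positions 34–48, 15 nt = 5 codons = 4 aa. → 4 amino acids.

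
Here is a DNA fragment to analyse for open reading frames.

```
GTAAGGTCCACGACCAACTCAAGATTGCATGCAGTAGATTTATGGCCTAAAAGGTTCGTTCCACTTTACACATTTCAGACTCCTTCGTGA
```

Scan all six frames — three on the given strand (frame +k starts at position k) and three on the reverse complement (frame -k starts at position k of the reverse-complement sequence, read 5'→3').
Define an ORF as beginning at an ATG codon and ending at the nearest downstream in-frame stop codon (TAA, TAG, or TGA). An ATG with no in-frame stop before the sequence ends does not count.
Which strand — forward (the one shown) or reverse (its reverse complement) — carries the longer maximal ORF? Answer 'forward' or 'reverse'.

reverse

Reverse complement (5'→3'): TCACGAAGGAGTCTGAAATGTGTAAAGTGGAACGAACCTTTTAGGCCATAAATCTACTGCATGCAATCTTGAGTTGGTCGTGGACCTTAC
Frame +1: GTA AGG TCC ACG ACC AAC TCA AGA TTG CAT GCA GTA GAT TTA TGG CCT AAA AGG TTC GTT CCA CTT TAC ACA TTT CAG ACT CCT TCG TGA — no ATG→stop ORF.
Frame +2: TAA GGT CCA CGA CCA ACT CAA GAT TGC ATG CAG TAG ATT TAT GGC CTA AAA GGT TCG TTC CAC TTT ACA CAT TTC AGA CTC CTT CGT — ATG at 29, stop TAG at 35 → 9 nt.
Frame +3: AAG GTC CAC GAC CAA CTC AAG ATT GCA TGC AGT AGA TTT ATG GCC TAA AAG GTT CGT TCC ACT TTA CAC ATT TCA GAC TCC TTC GTG — ATG at 42, stop TAA at 48 → 9 nt.
Frame -1: TCA CGA AGG AGT CTG AAA TGT GTA AAG TGG AAC GAA CCT TTT AGG CCA TAA ATC TAC TGC ATG CAA TCT TGA GTT GGT CGT GGA CCT TAC — ATG at 61, stop TGA at 70 → 12 nt.
Frame -2: CAC GAA GGA GTC TGA AAT GTG TAA AGT GGA ACG AAC CTT TTA GGC CAT AAA TCT ACT GCA TGC AAT CTT GAG TTG GTC GTG GAC CTT — no ATG→stop ORF.
Frame -3: ACG AAG GAG TCT GAA ATG TGT AAA GTG GAA CGA ACC TTT TAG GCC ATA AAT CTA CTG CAT GCA ATC TTG AGT TGG TCG TGG ACC TTA — ATG at 18, stop TAG at 42 → 27 nt.
Forward-strand max 9 nt; reverse-strand max 27 nt. The reverse strand has the longer ORF.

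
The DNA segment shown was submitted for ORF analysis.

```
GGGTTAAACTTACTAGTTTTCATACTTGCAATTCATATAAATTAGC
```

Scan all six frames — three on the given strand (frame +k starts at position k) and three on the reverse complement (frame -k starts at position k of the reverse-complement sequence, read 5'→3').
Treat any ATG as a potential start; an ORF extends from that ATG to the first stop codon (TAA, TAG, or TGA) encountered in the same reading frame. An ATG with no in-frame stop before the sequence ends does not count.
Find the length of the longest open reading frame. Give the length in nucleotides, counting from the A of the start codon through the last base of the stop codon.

Reverse complement (5'→3'): GCTAATTTATATGAATTGCAAGTATGAAAACTAGTAAGTTTAACCC
Frame +1: GGG TTA AAC TTA CTA GTT TTC ATA CTT GCA ATT CAT ATA AAT TAG — no ATG→stop ORF.
Frame +2: GGT TAA ACT TAC TAG TTT TCA TAC TTG CAA TTC ATA TAA ATT AGC — no ATG→stop ORF.
Frame +3: GTT AAA CTT ACT AGT TTT CAT ACT TGC AAT TCA TAT AAA TTA — no ATG→stop ORF.
Frame -1: GCT AAT TTA TAT GAA TTG CAA GTA TGA AAA CTA GTA AGT TTA ACC — no ATG→stop ORF.
Frame -2: CTA ATT TAT ATG AAT TGC AAG TAT GAA AAC TAG TAA GTT TAA CCC — ATG at 11, stop TAG at 32 → 24 nt.
Frame -3: TAA TTT ATA TGA ATT GCA AGT ATG AAA ACT AGT AAG TTT AAC — no ATG→stop ORF.
Longest: frame -2, positions 11–34, 24 nt = 8 codons = 7 aa. → 24 nucleotides.

24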